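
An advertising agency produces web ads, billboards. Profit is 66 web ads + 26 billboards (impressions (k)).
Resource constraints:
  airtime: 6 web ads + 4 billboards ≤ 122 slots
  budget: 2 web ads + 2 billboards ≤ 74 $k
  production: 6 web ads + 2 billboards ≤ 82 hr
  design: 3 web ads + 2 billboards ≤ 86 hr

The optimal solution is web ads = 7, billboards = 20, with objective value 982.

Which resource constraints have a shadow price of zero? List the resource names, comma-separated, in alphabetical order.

budget, design

airtime: 122/122 (binding)
budget: 54/74 (slack 20)
production: 82/82 (binding)
design: 61/86 (slack 25)
By complementary slackness, a constraint with positive slack has shadow price 0 → budget, design.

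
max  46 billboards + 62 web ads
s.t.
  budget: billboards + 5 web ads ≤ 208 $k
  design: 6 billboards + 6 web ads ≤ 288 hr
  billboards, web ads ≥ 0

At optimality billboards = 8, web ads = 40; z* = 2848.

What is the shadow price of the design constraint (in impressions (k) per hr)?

Check each constraint at x*: budget 208/208 (tight); design 288/288 (tight).
The binding rows give the dual system: 1·y_budget + 6·y_design = 46 and 5·y_budget + 6·y_design = 62.
Solving: y_budget = 4, y_design = 7.
Shadow price of design = 7.

7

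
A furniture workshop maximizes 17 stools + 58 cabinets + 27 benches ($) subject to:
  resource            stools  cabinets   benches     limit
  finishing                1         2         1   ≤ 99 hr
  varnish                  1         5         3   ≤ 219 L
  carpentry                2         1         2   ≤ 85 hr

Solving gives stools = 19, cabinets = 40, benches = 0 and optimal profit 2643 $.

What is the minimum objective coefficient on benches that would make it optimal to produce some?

At the optimum: finishing uses 99 of 99 (binding); varnish uses 219 of 219 (binding); carpentry uses 78 of 85 (slack = 7).
Slack constraints have shadow price 0 (complementary slackness).
Dual feasibility on the basic columns requires 1·y_finishing + 1·y_varnish = 17, 2·y_finishing + 5·y_varnish = 58.
→ y_finishing = 9 and y_varnish = 8.
benches enters the basis when its profit ≥ yᵀa₃ = 9·1 + 8·3 = 33.

33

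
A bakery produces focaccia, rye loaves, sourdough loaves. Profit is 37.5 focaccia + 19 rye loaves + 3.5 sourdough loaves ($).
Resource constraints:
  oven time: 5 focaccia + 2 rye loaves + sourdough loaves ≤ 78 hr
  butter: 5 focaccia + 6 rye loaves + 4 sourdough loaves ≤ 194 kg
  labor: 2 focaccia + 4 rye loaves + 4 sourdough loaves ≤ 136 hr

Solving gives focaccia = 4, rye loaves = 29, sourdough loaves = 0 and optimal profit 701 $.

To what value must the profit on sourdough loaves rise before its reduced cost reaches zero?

10.5

Binding: oven time and butter. Non-binding: labor (12 unused).
Slack constraints have shadow price 0 (complementary slackness).
Dual feasibility on the basic columns requires 5·y_oven time + 5·y_butter = 37.5, 2·y_oven time + 6·y_butter = 19.
This yields shadow prices y_oven time = 6.5, y_butter = 1.
sourdough loaves enters the basis when its profit ≥ yᵀa₃ = 6.5·1 + 1·4 = 10.5.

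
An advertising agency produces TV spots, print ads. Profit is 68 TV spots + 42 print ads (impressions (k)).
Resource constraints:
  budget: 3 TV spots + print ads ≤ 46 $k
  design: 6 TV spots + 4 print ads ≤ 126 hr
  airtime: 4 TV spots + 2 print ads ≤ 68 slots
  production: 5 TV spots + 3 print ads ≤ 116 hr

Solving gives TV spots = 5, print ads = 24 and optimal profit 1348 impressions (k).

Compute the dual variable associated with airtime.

5

At the optimum: budget uses 39 of 46 (slack = 7); design uses 126 of 126 (binding); airtime uses 68 of 68 (binding); production uses 97 of 116 (slack = 19).
Since budget, production are not tight, their duals are 0.
The binding rows give the dual system: 6·y_design + 4·y_airtime = 68 and 4·y_design + 2·y_airtime = 42.
This yields shadow prices y_design = 8, y_airtime = 5.
Shadow price of airtime = 5.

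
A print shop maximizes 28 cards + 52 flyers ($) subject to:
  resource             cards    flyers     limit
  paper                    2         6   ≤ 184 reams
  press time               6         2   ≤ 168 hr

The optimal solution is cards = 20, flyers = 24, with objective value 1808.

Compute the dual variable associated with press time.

2

At the optimum: paper uses 184 of 184 (binding); press time uses 168 of 168 (binding).
Dual feasibility on the basic columns requires 2·y_paper + 6·y_press time = 28, 6·y_paper + 2·y_press time = 52.
→ y_paper = 8 and y_press time = 2.
Shadow price of press time = 2.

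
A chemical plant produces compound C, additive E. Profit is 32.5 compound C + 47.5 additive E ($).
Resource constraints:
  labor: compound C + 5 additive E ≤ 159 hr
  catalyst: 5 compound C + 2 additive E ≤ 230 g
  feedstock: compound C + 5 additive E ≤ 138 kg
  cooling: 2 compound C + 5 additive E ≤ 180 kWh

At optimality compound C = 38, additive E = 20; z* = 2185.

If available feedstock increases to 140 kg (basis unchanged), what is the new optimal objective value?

Binding: catalyst and feedstock. Non-binding: labor (21 unused), cooling (4 unused).
Since labor, cooling are not tight, their duals are 0.
Dual feasibility on the basic columns requires 5·y_catalyst + 1·y_feedstock = 32.5, 2·y_catalyst + 5·y_feedstock = 47.5.
→ y_catalyst = 5 and y_feedstock = 7.5.
Δz = y_feedstock·Δb = 7.5 × (2) = 15, so new z* = 2185 + 15 = 2200.

2200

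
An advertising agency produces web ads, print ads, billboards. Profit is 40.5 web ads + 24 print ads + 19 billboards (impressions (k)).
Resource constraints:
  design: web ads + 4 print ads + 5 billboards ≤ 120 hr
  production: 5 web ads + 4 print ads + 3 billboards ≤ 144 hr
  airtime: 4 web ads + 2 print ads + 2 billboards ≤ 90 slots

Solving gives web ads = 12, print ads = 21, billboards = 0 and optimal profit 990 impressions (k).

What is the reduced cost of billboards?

-2.5

Binding: production and airtime. Non-binding: design (24 unused).
Since design is not tight, its dual is 0.
The binding rows give the dual system: 5·y_production + 4·y_airtime = 40.5 and 4·y_production + 2·y_airtime = 24.
This yields shadow prices y_production = 2.5, y_airtime = 7.
Reduced cost of billboards: c₃ − yᵀa₃ = 19 − (2.5·3 + 7·2) = 19 − 21.5 = -2.5.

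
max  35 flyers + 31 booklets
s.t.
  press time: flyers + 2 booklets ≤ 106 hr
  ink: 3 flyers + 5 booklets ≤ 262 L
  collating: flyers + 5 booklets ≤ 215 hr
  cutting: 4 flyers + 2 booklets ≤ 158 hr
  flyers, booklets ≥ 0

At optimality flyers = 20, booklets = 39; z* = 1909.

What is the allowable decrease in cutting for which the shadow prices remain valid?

Binding constraints: collating, cutting. The basis is B = [[1,5],[4,2]] with det -18.
Per unit decrease in cutting, x* moves by d = (-0.2778, 0.0556).
The basis stays optimal until flyers reaches 0; allowable decrease = 72 hr.

72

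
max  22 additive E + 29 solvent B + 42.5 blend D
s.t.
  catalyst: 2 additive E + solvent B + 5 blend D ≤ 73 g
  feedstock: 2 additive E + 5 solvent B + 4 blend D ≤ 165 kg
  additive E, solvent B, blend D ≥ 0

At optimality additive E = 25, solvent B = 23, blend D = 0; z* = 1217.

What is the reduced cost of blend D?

Check each constraint at x*: catalyst 73/73 (tight); feedstock 165/165 (tight).
The binding rows give the dual system: 2·y_catalyst + 2·y_feedstock = 22 and 1·y_catalyst + 5·y_feedstock = 29.
→ y_catalyst = 6.5 and y_feedstock = 4.5.
Reduced cost of blend D: c₃ − yᵀa₃ = 42.5 − (6.5·5 + 4.5·4) = 42.5 − 50.5 = -8.

-8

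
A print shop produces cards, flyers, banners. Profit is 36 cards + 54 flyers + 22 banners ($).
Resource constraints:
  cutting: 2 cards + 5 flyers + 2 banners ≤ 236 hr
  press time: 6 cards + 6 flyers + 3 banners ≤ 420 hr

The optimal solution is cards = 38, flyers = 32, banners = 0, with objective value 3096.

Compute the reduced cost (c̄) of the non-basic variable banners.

Check each constraint at x*: cutting 236/236 (tight); press time 420/420 (tight).
Dual feasibility on the basic columns requires 2·y_cutting + 6·y_press time = 36, 5·y_cutting + 6·y_press time = 54.
Solving: y_cutting = 6, y_press time = 4.
Reduced cost of banners: c₃ − yᵀa₃ = 22 − (6·2 + 4·3) = 22 − 24 = -2.

-2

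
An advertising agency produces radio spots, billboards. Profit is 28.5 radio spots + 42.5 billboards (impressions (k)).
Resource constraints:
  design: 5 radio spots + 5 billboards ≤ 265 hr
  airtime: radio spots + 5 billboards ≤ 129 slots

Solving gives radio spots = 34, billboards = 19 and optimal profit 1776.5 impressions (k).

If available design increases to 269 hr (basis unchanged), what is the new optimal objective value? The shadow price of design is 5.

Δb = 4, so new z* = 1776.5 + (5)·(4) = 1776.5 + 20 = 1796.5.

1796.5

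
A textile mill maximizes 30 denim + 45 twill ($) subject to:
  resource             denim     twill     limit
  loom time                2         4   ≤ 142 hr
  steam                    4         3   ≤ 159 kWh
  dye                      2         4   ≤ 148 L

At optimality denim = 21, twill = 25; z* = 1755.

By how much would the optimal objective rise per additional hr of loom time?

9

Binding: loom time and steam. Non-binding: dye (6 unused).
Slack constraints have shadow price 0 (complementary slackness).
The binding rows give the dual system: 2·y_loom time + 4·y_steam = 30 and 4·y_loom time + 3·y_steam = 45.
This yields shadow prices y_loom time = 9, y_steam = 3.
Shadow price of loom time = 9.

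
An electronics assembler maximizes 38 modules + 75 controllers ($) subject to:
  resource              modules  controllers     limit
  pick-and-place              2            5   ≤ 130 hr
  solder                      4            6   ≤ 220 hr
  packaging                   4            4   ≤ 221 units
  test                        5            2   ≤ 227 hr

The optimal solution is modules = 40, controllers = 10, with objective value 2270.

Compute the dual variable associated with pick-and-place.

Check each constraint at x*: pick-and-place 130/130 (tight); solder 220/220 (tight); packaging 200/221 (slack 21); test 220/227 (slack 7).
Since packaging, test are not tight, their duals are 0.
Dual feasibility on the basic columns requires 2·y_pick-and-place + 4·y_solder = 38, 5·y_pick-and-place + 6·y_solder = 75.
Solving: y_pick-and-place = 9, y_solder = 5.
Shadow price of pick-and-place = 9.

9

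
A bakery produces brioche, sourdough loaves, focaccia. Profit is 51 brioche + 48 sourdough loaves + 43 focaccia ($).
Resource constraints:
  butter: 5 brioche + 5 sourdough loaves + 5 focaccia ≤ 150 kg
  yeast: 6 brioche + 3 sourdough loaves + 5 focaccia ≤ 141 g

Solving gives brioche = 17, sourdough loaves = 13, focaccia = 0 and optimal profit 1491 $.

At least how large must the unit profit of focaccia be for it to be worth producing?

Check each constraint at x*: butter 150/150 (tight); yeast 141/141 (tight).
From A_Bᵀ y = c: 5·y_butter + 6·y_yeast = 51; 5·y_butter + 3·y_yeast = 48.
This yields shadow prices y_butter = 9, y_yeast = 1.
focaccia enters the basis when its profit ≥ yᵀa₃ = 9·5 + 1·5 = 50.

50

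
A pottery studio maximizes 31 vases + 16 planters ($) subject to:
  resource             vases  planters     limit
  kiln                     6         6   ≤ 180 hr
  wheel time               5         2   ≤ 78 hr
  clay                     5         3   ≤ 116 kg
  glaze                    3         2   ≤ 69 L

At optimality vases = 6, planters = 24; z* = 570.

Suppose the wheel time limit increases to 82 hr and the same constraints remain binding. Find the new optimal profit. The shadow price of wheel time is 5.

590

Δb = 4, so new z* = 570 + (5)·(4) = 570 + 20 = 590.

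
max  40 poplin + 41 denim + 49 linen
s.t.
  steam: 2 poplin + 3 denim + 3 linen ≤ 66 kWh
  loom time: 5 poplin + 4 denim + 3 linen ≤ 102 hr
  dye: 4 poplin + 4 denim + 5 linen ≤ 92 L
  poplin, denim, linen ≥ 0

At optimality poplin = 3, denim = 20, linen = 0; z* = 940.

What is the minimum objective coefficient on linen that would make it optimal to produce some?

50.5

Binding: steam and dye. Non-binding: loom time (7 unused).
Since loom time is not tight, its dual is 0.
From A_Bᵀ y = c: 2·y_steam + 4·y_dye = 40; 3·y_steam + 4·y_dye = 41.
→ y_steam = 1 and y_dye = 9.5.
linen enters the basis when its profit ≥ yᵀa₃ = 1·3 + 9.5·5 = 50.5.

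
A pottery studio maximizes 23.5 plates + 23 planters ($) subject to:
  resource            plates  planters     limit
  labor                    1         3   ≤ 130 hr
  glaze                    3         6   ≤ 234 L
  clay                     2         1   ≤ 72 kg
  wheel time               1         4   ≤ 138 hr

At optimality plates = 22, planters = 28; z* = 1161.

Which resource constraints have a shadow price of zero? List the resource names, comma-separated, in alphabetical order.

labor, wheel time

labor: 106/130 (slack 24)
glaze: 234/234 (binding)
clay: 72/72 (binding)
wheel time: 134/138 (slack 4)
By complementary slackness, a constraint with positive slack has shadow price 0 → labor, wheel time.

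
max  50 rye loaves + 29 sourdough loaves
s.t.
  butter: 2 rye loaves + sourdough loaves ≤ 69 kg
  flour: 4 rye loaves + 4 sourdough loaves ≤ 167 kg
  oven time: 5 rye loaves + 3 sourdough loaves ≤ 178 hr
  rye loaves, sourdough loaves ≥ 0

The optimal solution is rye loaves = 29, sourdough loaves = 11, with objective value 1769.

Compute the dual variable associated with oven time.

8

Check each constraint at x*: butter 69/69 (tight); flour 160/167 (slack 7); oven time 178/178 (tight).
By complementary slackness, y = 0 for the non-binding constraint.
From A_Bᵀ y = c: 2·y_butter + 5·y_oven time = 50; 1·y_butter + 3·y_oven time = 29.
This yields shadow prices y_butter = 5, y_oven time = 8.
Shadow price of oven time = 8.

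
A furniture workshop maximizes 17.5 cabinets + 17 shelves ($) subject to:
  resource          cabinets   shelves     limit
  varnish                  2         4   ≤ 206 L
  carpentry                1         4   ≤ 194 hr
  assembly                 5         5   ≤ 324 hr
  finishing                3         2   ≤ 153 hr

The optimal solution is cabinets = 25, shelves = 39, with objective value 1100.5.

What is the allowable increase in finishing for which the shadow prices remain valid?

Binding constraints: varnish, finishing. The basis is B = [[2,4],[3,2]] with det -8.
Per unit increase in finishing, x* moves by d = (0.5, -0.25).
The basis stays optimal until assembly becomes binding; allowable increase = 3.2 hr.

3.2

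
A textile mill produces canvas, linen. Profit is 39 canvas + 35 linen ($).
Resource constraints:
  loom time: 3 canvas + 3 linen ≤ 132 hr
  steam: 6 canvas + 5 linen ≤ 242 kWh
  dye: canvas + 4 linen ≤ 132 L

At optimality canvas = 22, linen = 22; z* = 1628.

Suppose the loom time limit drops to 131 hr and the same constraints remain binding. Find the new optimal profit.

1623

Check each constraint at x*: loom time 132/132 (tight); steam 242/242 (tight); dye 110/132 (slack 22).
Slack constraints have shadow price 0 (complementary slackness).
The binding rows give the dual system: 3·y_loom time + 6·y_steam = 39 and 3·y_loom time + 5·y_steam = 35.
Solving: y_loom time = 5, y_steam = 4.
Δz = y_loom time·Δb = 5 × (-1) = -5, so new z* = 1628 − 5 = 1623.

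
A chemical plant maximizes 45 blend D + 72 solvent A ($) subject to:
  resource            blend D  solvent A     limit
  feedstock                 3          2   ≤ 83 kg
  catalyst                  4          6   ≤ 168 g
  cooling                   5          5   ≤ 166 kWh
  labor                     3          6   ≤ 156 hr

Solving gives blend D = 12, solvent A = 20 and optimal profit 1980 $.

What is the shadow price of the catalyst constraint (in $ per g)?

9

Check each constraint at x*: feedstock 76/83 (slack 7); catalyst 168/168 (tight); cooling 160/166 (slack 6); labor 156/156 (tight).
By complementary slackness, y = 0 for the non-binding constraints.
The binding rows give the dual system: 4·y_catalyst + 3·y_labor = 45 and 6·y_catalyst + 6·y_labor = 72.
This yields shadow prices y_catalyst = 9, y_labor = 3.
Shadow price of catalyst = 9.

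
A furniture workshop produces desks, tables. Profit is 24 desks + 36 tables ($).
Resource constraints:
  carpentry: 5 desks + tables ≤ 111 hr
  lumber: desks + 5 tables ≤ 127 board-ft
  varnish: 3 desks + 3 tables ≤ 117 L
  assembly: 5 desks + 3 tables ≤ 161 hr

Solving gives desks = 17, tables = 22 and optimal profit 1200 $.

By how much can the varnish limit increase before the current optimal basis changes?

2

Binding constraints: lumber, varnish. The basis is B = [[1,5],[3,3]] with det -12.
Per unit increase in varnish, x* moves by d = (0.4167, -0.0833).
The basis stays optimal until carpentry becomes binding; allowable increase = 2 L.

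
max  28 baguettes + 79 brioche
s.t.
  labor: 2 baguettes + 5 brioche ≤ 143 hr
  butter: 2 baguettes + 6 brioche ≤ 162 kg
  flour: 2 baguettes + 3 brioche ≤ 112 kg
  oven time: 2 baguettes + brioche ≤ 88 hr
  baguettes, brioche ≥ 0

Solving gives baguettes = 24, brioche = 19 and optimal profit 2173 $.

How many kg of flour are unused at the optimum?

7

flour used = 2·24 + 3·19 = 105; slack = 112 − 105 = 7.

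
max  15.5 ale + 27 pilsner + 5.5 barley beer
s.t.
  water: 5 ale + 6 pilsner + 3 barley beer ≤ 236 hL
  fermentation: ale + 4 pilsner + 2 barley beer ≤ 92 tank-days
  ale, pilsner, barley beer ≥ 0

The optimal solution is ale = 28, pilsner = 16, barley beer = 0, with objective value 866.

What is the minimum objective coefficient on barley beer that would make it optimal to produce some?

13.5

At the optimum: water uses 236 of 236 (binding); fermentation uses 92 of 92 (binding).
From A_Bᵀ y = c: 5·y_water + 1·y_fermentation = 15.5; 6·y_water + 4·y_fermentation = 27.
→ y_water = 2.5 and y_fermentation = 3.
barley beer enters the basis when its profit ≥ yᵀa₃ = 2.5·3 + 3·2 = 13.5.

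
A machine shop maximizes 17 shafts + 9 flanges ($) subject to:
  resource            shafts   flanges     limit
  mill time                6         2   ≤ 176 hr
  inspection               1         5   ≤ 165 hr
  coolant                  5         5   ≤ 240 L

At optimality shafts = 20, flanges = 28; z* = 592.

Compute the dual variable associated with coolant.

At the optimum: mill time uses 176 of 176 (binding); inspection uses 160 of 165 (slack = 5); coolant uses 240 of 240 (binding).
Slack constraints have shadow price 0 (complementary slackness).
The binding rows give the dual system: 6·y_mill time + 5·y_coolant = 17 and 2·y_mill time + 5·y_coolant = 9.
This yields shadow prices y_mill time = 2, y_coolant = 1.
Shadow price of coolant = 1.

1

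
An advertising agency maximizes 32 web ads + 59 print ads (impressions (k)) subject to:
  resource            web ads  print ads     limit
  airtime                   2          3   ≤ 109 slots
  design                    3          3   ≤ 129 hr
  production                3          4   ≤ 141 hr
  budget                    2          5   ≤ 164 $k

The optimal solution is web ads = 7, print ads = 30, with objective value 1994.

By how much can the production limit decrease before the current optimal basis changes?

Binding constraints: production, budget. The basis is B = [[3,4],[2,5]] with det 7.
Per unit decrease in production, x* moves by d = (-0.7143, 0.2857).
The basis stays optimal until web ads reaches 0; allowable decrease = 9.8 hr.

9.8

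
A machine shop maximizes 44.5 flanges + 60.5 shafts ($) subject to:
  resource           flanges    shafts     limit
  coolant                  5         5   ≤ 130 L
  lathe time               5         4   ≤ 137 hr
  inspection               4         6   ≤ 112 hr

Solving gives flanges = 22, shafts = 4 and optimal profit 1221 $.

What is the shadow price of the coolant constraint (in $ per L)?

At the optimum: coolant uses 130 of 130 (binding); lathe time uses 126 of 137 (slack = 11); inspection uses 112 of 112 (binding).
Slack constraints have shadow price 0 (complementary slackness).
Dual feasibility on the basic columns requires 5·y_coolant + 4·y_inspection = 44.5, 5·y_coolant + 6·y_inspection = 60.5.
→ y_coolant = 2.5 and y_inspection = 8.
Shadow price of coolant = 2.5.

2.5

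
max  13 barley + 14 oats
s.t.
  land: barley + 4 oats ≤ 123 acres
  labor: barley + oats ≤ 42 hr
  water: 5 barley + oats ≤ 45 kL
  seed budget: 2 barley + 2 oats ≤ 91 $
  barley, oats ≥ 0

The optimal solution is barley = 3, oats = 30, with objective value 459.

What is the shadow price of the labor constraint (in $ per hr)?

0

Binding: land and water. Non-binding: labor (9 unused), seed budget (25 unused).
By complementary slackness, y = 0 for the non-binding constraints.
The binding rows give the dual system: 1·y_land + 5·y_water = 13 and 4·y_land + 1·y_water = 14.
Solving: y_land = 3, y_water = 2.
Shadow price of labor = 0.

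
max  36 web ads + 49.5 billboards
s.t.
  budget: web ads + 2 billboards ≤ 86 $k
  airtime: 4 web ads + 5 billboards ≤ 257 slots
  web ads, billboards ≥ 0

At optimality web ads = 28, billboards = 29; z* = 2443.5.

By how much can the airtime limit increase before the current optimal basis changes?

Binding constraints: budget, airtime. The basis is B = [[1,2],[4,5]] with det -3.
Per unit increase in airtime, x* moves by d = (0.6667, -0.3333).
The basis stays optimal until billboards reaches 0; allowable increase = 87 slots.

87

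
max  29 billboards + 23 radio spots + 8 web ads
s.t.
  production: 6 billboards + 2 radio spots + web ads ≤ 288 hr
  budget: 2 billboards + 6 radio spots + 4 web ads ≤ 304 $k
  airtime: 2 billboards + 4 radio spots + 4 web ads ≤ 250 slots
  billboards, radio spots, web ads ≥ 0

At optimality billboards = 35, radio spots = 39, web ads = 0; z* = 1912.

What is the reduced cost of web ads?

Binding: production and budget. Non-binding: airtime (24 unused).
Slack constraints have shadow price 0 (complementary slackness).
From A_Bᵀ y = c: 6·y_production + 2·y_budget = 29; 2·y_production + 6·y_budget = 23.
→ y_production = 4 and y_budget = 2.5.
Reduced cost of web ads: c₃ − yᵀa₃ = 8 − (4·1 + 2.5·4) = 8 − 14 = -6.

-6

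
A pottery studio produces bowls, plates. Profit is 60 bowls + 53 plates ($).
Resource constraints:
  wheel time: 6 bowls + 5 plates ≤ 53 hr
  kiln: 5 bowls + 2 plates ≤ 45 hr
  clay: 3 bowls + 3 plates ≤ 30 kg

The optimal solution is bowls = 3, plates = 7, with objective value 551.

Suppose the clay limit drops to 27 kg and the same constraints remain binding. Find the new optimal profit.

533

Check each constraint at x*: wheel time 53/53 (tight); kiln 29/45 (slack 16); clay 30/30 (tight).
Since kiln is not tight, its dual is 0.
From A_Bᵀ y = c: 6·y_wheel time + 3·y_clay = 60; 5·y_wheel time + 3·y_clay = 53.
This yields shadow prices y_wheel time = 7, y_clay = 6.
Δz = y_clay·Δb = 6 × (-3) = -18, so new z* = 551 − 18 = 533.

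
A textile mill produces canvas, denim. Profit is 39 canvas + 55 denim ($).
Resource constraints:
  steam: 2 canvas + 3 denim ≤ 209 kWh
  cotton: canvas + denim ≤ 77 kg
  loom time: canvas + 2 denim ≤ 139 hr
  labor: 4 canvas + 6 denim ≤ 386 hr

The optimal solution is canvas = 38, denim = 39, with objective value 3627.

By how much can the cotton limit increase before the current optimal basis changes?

19.5

Binding constraints: cotton, labor. The basis is B = [[1,1],[4,6]] with det 2.
Per unit increase in cotton, x* moves by d = (3, -2).
The basis stays optimal until denim reaches 0; allowable increase = 19.5 kg.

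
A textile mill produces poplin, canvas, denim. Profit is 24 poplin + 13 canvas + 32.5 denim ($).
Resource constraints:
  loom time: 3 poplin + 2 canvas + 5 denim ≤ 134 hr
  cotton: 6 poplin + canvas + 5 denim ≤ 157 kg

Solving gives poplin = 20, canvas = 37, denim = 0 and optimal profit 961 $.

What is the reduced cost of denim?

Check each constraint at x*: loom time 134/134 (tight); cotton 157/157 (tight).
Dual feasibility on the basic columns requires 3·y_loom time + 6·y_cotton = 24, 2·y_loom time + 1·y_cotton = 13.
This yields shadow prices y_loom time = 6, y_cotton = 1.
Reduced cost of denim: c₃ − yᵀa₃ = 32.5 − (6·5 + 1·5) = 32.5 − 35 = -2.5.

-2.5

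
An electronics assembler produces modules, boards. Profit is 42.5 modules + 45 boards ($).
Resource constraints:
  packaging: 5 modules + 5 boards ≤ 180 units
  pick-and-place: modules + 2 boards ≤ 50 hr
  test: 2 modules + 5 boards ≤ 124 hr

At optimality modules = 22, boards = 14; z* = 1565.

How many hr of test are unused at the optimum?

10

test used = 2·22 + 5·14 = 114; slack = 124 − 114 = 10.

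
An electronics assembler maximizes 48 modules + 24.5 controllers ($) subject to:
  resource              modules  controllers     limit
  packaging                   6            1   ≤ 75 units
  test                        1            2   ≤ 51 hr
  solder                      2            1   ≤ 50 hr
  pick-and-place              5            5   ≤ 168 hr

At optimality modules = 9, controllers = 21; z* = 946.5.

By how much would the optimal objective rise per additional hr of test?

9

Check each constraint at x*: packaging 75/75 (tight); test 51/51 (tight); solder 39/50 (slack 11); pick-and-place 150/168 (slack 18).
Slack constraints have shadow price 0 (complementary slackness).
Dual feasibility on the basic columns requires 6·y_packaging + 1·y_test = 48, 1·y_packaging + 2·y_test = 24.5.
This yields shadow prices y_packaging = 6.5, y_test = 9.
Shadow price of test = 9.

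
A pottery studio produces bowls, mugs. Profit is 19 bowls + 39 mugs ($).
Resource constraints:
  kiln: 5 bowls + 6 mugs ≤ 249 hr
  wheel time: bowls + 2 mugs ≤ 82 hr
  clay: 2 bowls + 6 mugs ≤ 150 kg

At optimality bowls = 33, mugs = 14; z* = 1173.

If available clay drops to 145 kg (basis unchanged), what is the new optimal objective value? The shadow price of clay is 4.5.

1150.5

Δb = -5, so new z* = 1173 + (4.5)·(-5) = 1173 − 22.5 = 1150.5.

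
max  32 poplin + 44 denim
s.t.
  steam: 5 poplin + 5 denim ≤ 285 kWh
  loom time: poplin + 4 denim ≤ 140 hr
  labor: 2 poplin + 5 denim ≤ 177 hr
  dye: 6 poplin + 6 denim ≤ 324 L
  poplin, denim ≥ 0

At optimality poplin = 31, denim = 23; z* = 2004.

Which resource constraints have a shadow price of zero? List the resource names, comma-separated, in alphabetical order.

steam: 270/285 (slack 15)
loom time: 123/140 (slack 17)
labor: 177/177 (binding)
dye: 324/324 (binding)
By complementary slackness, a constraint with positive slack has shadow price 0 → loom time, steam.

loom time, steam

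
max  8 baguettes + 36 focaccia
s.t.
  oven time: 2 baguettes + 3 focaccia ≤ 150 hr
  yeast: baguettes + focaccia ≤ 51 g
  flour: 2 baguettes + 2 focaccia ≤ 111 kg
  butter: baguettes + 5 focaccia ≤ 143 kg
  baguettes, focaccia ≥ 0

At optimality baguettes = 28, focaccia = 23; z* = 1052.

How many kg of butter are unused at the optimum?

0

butter used = 1·28 + 5·23 = 143; slack = 143 − 143 = 0.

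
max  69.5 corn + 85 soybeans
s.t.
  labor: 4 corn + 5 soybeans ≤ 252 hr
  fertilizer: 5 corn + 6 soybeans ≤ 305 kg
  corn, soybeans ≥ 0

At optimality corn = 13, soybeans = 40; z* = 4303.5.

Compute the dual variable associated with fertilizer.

7.5

At the optimum: labor uses 252 of 252 (binding); fertilizer uses 305 of 305 (binding).
Dual feasibility on the basic columns requires 4·y_labor + 5·y_fertilizer = 69.5, 5·y_labor + 6·y_fertilizer = 85.
→ y_labor = 8 and y_fertilizer = 7.5.
Shadow price of fertilizer = 7.5.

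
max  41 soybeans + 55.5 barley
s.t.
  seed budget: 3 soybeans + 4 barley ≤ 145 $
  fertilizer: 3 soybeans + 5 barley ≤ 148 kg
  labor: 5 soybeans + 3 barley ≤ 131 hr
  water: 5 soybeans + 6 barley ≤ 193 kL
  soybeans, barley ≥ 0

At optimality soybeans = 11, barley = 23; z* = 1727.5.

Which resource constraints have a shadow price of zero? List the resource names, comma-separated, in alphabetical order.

seed budget: 125/145 (slack 20)
fertilizer: 148/148 (binding)
labor: 124/131 (slack 7)
water: 193/193 (binding)
By complementary slackness, a constraint with positive slack has shadow price 0 → labor, seed budget.

labor, seed budget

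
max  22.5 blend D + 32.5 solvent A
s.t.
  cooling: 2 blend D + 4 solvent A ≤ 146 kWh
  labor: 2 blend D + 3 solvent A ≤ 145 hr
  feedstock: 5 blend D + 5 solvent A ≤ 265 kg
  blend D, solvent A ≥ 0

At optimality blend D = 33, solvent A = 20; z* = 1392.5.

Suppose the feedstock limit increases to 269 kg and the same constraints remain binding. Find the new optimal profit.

At the optimum: cooling uses 146 of 146 (binding); labor uses 126 of 145 (slack = 19); feedstock uses 265 of 265 (binding).
Since labor is not tight, its dual is 0.
Dual feasibility on the basic columns requires 2·y_cooling + 5·y_feedstock = 22.5, 4·y_cooling + 5·y_feedstock = 32.5.
This yields shadow prices y_cooling = 5, y_feedstock = 2.5.
Δz = y_feedstock·Δb = 2.5 × (4) = 10, so new z* = 1392.5 + 10 = 1402.5.

1402.5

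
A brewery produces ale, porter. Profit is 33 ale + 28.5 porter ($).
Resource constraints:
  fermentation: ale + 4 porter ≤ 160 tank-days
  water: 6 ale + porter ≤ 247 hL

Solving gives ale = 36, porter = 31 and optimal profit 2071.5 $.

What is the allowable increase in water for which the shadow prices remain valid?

713

Binding constraints: fermentation, water. The basis is B = [[1,4],[6,1]] with det -23.
Per unit increase in water, x* moves by d = (0.1739, -0.0435).
The basis stays optimal until porter reaches 0; allowable increase = 713 hL.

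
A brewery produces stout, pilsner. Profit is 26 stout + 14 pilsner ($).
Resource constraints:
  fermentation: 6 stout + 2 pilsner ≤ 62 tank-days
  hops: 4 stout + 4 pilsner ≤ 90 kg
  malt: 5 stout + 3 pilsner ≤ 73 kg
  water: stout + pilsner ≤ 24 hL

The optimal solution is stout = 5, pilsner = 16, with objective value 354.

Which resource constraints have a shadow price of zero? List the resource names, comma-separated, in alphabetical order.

hops, water

fermentation: 62/62 (binding)
hops: 84/90 (slack 6)
malt: 73/73 (binding)
water: 21/24 (slack 3)
By complementary slackness, a constraint with positive slack has shadow price 0 → hops, water.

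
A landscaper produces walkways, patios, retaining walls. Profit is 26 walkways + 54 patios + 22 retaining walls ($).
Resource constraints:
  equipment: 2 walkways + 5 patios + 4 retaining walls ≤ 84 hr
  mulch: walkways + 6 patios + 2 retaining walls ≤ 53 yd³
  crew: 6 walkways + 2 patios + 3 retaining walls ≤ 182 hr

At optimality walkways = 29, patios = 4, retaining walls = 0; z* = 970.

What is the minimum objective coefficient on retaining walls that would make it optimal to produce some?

25

At the optimum: equipment uses 78 of 84 (slack = 6); mulch uses 53 of 53 (binding); crew uses 182 of 182 (binding).
Slack constraints have shadow price 0 (complementary slackness).
The binding rows give the dual system: 1·y_mulch + 6·y_crew = 26 and 6·y_mulch + 2·y_crew = 54.
This yields shadow prices y_mulch = 8, y_crew = 3.
retaining walls enters the basis when its profit ≥ yᵀa₃ = 8·2 + 3·3 = 25.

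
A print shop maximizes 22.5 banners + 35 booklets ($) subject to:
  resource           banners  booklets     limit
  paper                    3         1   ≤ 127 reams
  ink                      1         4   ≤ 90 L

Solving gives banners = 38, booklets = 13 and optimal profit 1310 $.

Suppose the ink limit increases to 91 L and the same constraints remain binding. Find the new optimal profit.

1317.5

Check each constraint at x*: paper 127/127 (tight); ink 90/90 (tight).
From A_Bᵀ y = c: 3·y_paper + 1·y_ink = 22.5; 1·y_paper + 4·y_ink = 35.
This yields shadow prices y_paper = 5, y_ink = 7.5.
Δz = y_ink·Δb = 7.5 × (1) = 7.5, so new z* = 1310 + 7.5 = 1317.5.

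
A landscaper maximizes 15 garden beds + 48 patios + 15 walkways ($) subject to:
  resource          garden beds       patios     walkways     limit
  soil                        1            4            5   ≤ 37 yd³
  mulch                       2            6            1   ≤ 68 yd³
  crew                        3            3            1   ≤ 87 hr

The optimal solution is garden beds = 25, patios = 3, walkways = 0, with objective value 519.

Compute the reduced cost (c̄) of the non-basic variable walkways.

Binding: soil and mulch. Non-binding: crew (3 unused).
Since crew is not tight, its dual is 0.
From A_Bᵀ y = c: 1·y_soil + 2·y_mulch = 15; 4·y_soil + 6·y_mulch = 48.
Solving: y_soil = 3, y_mulch = 6.
Reduced cost of walkways: c₃ − yᵀa₃ = 15 − (3·5 + 6·1) = 15 − 21 = -6.

-6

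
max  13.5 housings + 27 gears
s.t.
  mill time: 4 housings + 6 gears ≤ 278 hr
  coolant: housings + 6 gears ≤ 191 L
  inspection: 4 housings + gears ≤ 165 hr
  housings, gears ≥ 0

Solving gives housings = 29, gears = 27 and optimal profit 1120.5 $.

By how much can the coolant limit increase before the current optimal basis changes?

87

Binding constraints: mill time, coolant. The basis is B = [[4,6],[1,6]] with det 18.
Per unit increase in coolant, x* moves by d = (-0.3333, 0.2222).
The basis stays optimal until housings reaches 0; allowable increase = 87 L.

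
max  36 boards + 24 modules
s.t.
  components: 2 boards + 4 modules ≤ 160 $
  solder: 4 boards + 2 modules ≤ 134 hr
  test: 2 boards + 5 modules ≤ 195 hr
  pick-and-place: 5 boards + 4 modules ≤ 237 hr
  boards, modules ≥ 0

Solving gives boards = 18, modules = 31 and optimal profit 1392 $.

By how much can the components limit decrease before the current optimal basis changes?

93

Binding constraints: components, solder. The basis is B = [[2,4],[4,2]] with det -12.
Per unit decrease in components, x* moves by d = (0.1667, -0.3333).
The basis stays optimal until modules reaches 0; allowable decrease = 93 $.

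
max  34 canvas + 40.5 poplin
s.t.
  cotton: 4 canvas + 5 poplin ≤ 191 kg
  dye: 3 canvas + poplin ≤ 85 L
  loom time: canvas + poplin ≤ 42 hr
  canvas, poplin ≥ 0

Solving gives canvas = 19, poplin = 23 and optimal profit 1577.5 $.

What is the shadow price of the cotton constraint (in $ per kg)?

Check each constraint at x*: cotton 191/191 (tight); dye 80/85 (slack 5); loom time 42/42 (tight).
Since dye is not tight, its dual is 0.
From A_Bᵀ y = c: 4·y_cotton + 1·y_loom time = 34; 5·y_cotton + 1·y_loom time = 40.5.
→ y_cotton = 6.5 and y_loom time = 8.
Shadow price of cotton = 6.5.

6.5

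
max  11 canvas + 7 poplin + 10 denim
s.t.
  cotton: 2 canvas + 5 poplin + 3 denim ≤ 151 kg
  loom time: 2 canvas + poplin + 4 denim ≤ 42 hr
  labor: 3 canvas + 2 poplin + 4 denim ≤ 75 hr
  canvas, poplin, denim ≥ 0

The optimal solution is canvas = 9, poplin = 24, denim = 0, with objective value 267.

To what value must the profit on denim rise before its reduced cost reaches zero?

16

At the optimum: cotton uses 138 of 151 (slack = 13); loom time uses 42 of 42 (binding); labor uses 75 of 75 (binding).
By complementary slackness, y = 0 for the non-binding constraint.
The binding rows give the dual system: 2·y_loom time + 3·y_labor = 11 and 1·y_loom time + 2·y_labor = 7.
→ y_loom time = 1 and y_labor = 3.
denim enters the basis when its profit ≥ yᵀa₃ = 1·4 + 3·4 = 16.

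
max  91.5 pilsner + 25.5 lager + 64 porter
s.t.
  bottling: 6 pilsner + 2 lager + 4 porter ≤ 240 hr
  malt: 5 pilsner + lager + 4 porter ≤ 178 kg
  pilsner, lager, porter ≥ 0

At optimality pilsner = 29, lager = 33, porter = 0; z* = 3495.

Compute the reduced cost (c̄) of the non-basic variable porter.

At the optimum: bottling uses 240 of 240 (binding); malt uses 178 of 178 (binding).
From A_Bᵀ y = c: 6·y_bottling + 5·y_malt = 91.5; 2·y_bottling + 1·y_malt = 25.5.
This yields shadow prices y_bottling = 9, y_malt = 7.5.
Reduced cost of porter: c₃ − yᵀa₃ = 64 − (9·4 + 7.5·4) = 64 − 66 = -2.

-2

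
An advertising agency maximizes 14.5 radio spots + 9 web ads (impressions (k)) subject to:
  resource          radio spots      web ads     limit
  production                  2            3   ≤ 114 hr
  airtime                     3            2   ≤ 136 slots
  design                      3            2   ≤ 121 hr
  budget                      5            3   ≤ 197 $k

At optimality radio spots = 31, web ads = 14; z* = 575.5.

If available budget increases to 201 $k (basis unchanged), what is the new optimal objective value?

583.5

Check each constraint at x*: production 104/114 (slack 10); airtime 121/136 (slack 15); design 121/121 (tight); budget 197/197 (tight).
Slack constraints have shadow price 0 (complementary slackness).
The binding rows give the dual system: 3·y_design + 5·y_budget = 14.5 and 2·y_design + 3·y_budget = 9.
This yields shadow prices y_design = 1.5, y_budget = 2.
Δz = y_budget·Δb = 2 × (4) = 8, so new z* = 575.5 + 8 = 583.5.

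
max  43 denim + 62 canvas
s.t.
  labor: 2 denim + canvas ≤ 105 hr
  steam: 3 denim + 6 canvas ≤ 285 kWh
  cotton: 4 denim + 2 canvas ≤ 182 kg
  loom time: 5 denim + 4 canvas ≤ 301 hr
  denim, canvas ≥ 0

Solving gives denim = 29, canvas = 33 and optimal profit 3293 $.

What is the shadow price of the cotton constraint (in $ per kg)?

4

At the optimum: labor uses 91 of 105 (slack = 14); steam uses 285 of 285 (binding); cotton uses 182 of 182 (binding); loom time uses 277 of 301 (slack = 24).
Slack constraints have shadow price 0 (complementary slackness).
The binding rows give the dual system: 3·y_steam + 4·y_cotton = 43 and 6·y_steam + 2·y_cotton = 62.
This yields shadow prices y_steam = 9, y_cotton = 4.
Shadow price of cotton = 4.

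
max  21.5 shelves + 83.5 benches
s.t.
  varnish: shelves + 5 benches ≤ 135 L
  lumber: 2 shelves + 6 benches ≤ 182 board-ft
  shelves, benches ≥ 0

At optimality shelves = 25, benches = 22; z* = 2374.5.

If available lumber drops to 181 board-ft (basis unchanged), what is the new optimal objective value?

2368.5

Both varnish and lumber are binding at x*.
From A_Bᵀ y = c: 1·y_varnish + 2·y_lumber = 21.5; 5·y_varnish + 6·y_lumber = 83.5.
Solving: y_varnish = 9.5, y_lumber = 6.
Δz = y_lumber·Δb = 6 × (-1) = -6, so new z* = 2374.5 − 6 = 2368.5.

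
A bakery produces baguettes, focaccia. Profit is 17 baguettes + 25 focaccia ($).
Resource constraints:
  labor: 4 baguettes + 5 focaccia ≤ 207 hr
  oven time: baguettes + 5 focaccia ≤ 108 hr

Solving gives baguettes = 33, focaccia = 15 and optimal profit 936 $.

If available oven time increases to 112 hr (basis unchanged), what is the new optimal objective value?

940

At the optimum: labor uses 207 of 207 (binding); oven time uses 108 of 108 (binding).
Dual feasibility on the basic columns requires 4·y_labor + 1·y_oven time = 17, 5·y_labor + 5·y_oven time = 25.
Solving: y_labor = 4, y_oven time = 1.
Δz = y_oven time·Δb = 1 × (4) = 4, so new z* = 936 + 4 = 940.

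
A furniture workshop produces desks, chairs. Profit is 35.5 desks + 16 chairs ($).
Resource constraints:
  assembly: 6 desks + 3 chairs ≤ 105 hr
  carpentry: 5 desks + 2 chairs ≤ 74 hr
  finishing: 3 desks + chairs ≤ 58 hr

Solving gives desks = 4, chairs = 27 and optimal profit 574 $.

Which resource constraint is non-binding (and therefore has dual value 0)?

finishing

assembly: 105/105 (binding)
carpentry: 74/74 (binding)
finishing: 39/58 (slack 19)
By complementary slackness, a constraint with positive slack has shadow price 0 → finishing.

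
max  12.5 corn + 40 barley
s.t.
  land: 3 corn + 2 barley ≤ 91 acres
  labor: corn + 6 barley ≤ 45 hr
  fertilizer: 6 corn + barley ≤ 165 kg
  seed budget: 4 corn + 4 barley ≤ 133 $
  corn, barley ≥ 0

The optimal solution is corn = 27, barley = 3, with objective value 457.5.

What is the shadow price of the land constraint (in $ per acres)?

0

At the optimum: land uses 87 of 91 (slack = 4); labor uses 45 of 45 (binding); fertilizer uses 165 of 165 (binding); seed budget uses 120 of 133 (slack = 13).
Slack constraints have shadow price 0 (complementary slackness).
Dual feasibility on the basic columns requires 1·y_labor + 6·y_fertilizer = 12.5, 6·y_labor + 1·y_fertilizer = 40.
Solving: y_labor = 6.5, y_fertilizer = 1.
Shadow price of land = 0.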